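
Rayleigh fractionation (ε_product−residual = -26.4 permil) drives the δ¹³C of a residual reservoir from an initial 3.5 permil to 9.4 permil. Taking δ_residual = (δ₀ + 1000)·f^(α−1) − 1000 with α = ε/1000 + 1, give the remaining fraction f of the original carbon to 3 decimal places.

α − 1 = ε/1000 = -0.0264
(δ_res + 1000)/(δ₀ + 1000) = (9.4 + 1000)/(3.5 + 1000) = 1009.4/1003.5 = 1.005879
f = 1.005879^(1/-0.0264) = exp(ln(1.005879)/-0.0264) = exp(0.00586/-0.0264)
f = exp(-0.2221) = 0.8009

0.801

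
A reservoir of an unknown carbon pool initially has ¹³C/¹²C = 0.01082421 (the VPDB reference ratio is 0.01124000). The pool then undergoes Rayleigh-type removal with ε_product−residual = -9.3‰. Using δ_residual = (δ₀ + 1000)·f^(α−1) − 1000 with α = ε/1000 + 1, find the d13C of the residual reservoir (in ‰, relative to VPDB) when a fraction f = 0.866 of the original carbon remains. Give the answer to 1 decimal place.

δ₀ = (0.01082421/0.01124000 − 1)×1000 = (0.963008 − 1)×1000 = -36.992‰
α − 1 = ε/1000 = -0.0093
f^(α−1) = 0.866^(-0.0093) = 1.001339
δ_res = (-36.992 + 1000) × 1.001339 − 1000 = 964.297 − 1000 = -35.70‰

-35.7‰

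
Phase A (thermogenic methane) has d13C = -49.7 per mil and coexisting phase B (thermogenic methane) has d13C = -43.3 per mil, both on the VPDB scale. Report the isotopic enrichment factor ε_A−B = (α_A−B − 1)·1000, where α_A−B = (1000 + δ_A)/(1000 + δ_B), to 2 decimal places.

-6.69 per mil

α_A−B = (1000 + -49.7) / (1000 + -43.3) = 950.3 / 956.7 = 0.993310
ε_A−B = (0.993310 − 1) × 1000 = -6.690 per mil
(The approximation ε ≈ δ_A − δ_B would give -6.4 per mil.)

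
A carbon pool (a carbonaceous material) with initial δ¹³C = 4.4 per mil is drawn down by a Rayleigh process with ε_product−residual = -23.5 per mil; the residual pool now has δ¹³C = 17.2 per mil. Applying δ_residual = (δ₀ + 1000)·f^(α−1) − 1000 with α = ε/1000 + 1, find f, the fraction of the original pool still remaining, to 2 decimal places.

α − 1 = ε/1000 = -0.0235
(δ_res + 1000)/(δ₀ + 1000) = (17.2 + 1000)/(4.4 + 1000) = 1017.2/1004.4 = 1.012744
f = 1.012744^(1/-0.0235) = exp(ln(1.012744)/-0.0235) = exp(0.01266/-0.0235)
f = exp(-0.5389) = 0.5834

0.58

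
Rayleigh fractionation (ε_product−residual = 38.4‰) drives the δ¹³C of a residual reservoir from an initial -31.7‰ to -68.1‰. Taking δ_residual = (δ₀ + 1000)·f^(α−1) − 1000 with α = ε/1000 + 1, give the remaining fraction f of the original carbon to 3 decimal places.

α − 1 = ε/1000 = 0.0384
(δ_res + 1000)/(δ₀ + 1000) = (-68.1 + 1000)/(-31.7 + 1000) = 931.9/968.3 = 0.962408
f = 0.962408^(1/0.0384) = exp(ln(0.962408)/0.0384) = exp(-0.03832/0.0384)
f = exp(-0.9978) = 0.3687

0.369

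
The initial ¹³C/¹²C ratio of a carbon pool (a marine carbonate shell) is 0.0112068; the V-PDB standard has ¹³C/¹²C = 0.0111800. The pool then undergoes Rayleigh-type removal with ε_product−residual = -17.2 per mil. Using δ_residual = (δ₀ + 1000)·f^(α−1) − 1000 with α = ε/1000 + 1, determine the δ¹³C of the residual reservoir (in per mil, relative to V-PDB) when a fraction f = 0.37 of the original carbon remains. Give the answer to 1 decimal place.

δ₀ = (0.0112068/0.0111800 − 1)×1000 = (1.002397 − 1)×1000 = 2.397 per mil
α − 1 = ε/1000 = -0.0172
f^(α−1) = 0.37^(-0.0172) = 1.017248
δ_res = (2.397 + 1000) × 1.017248 − 1000 = 1019.687 − 1000 = 19.69 per mil

19.7 per mil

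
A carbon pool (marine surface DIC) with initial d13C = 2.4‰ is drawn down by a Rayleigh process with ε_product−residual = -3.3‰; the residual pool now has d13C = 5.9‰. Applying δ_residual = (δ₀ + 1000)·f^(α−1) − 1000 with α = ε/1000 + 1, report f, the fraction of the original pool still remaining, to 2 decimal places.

0.35

α − 1 = ε/1000 = -0.0033
(δ_res + 1000)/(δ₀ + 1000) = (5.9 + 1000)/(2.4 + 1000) = 1005.9/1002.4 = 1.003492
f = 1.003492^(1/-0.0033) = exp(ln(1.003492)/-0.0033) = exp(0.00349/-0.0033)
f = exp(-1.0562) = 0.3478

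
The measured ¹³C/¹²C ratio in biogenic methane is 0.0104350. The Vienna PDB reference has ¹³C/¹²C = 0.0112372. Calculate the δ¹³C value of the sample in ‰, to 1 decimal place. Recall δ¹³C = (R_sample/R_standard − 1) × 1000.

δ¹³C = (R_sample / R_standard − 1) × 1000
R_sample / R_standard = 0.0104350 / 0.0112372 = 0.928612
δ¹³C = (0.928612 − 1) × 1000 = -71.39‰

-71.4‰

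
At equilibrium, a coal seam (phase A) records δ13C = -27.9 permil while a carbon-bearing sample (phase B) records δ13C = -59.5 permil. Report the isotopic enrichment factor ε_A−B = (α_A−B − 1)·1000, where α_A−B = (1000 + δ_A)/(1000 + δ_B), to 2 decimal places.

33.60 permil

α_A−B = (1000 + -27.9) / (1000 + -59.5) = 972.1 / 940.5 = 1.033599
ε_A−B = (1.033599 − 1) × 1000 = 33.599 permil
(The approximation ε ≈ δ_A − δ_B would give 31.6 permil.)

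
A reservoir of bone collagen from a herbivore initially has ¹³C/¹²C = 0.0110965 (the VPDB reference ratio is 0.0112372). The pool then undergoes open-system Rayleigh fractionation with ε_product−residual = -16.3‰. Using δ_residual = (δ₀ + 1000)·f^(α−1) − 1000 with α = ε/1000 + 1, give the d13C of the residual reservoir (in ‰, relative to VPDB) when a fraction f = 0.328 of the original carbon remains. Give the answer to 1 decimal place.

5.6‰

δ₀ = (0.0110965/0.0112372 − 1)×1000 = (0.987479 − 1)×1000 = -12.521‰
α − 1 = ε/1000 = -0.0163
f^(α−1) = 0.328^(-0.0163) = 1.018336
δ_res = (-12.521 + 1000) × 1.018336 − 1000 = 1005.586 − 1000 = 5.59‰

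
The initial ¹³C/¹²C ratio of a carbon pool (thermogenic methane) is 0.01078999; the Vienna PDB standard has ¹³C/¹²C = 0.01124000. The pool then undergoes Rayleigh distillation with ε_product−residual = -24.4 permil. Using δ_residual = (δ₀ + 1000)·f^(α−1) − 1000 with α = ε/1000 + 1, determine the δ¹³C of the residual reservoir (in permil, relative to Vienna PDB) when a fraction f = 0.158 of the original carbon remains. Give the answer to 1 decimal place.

4.2 permil

δ₀ = (0.01078999/0.01124000 − 1)×1000 = (0.959964 − 1)×1000 = -40.036 permil
α − 1 = ε/1000 = -0.0244
f^(α−1) = 0.158^(-0.0244) = 1.046051
δ_res = (-40.036 + 1000) × 1.046051 − 1000 = 1004.171 − 1000 = 4.17 permil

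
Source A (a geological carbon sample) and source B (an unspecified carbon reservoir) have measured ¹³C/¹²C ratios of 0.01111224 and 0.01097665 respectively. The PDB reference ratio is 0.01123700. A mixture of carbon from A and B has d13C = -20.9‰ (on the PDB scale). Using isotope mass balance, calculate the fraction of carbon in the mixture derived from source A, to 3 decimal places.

0.188

δ_A = (0.01111224/0.01123700 − 1)×1000 = (0.988897 − 1)×1000 = -11.103‰
δ_B = (0.01097665/0.01123700 − 1)×1000 = (0.976831 − 1)×1000 = -23.169‰
f_A = (δ_mix − δ_B)/(δ_A − δ_B) = (-20.9 − (-23.169))/(-11.103 − (-23.169))
f_A = 2.269 / 12.066 = 0.1880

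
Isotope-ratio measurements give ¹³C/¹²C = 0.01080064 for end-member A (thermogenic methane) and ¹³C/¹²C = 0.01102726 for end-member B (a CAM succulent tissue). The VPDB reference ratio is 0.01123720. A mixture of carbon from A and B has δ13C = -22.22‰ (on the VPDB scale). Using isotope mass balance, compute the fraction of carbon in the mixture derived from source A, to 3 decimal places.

0.175

δ_A = (0.01080064/0.01123720 − 1)×1000 = (0.961150 − 1)×1000 = -38.850‰
δ_B = (0.01102726/0.01123720 − 1)×1000 = (0.981317 − 1)×1000 = -18.683‰
f_A = (δ_mix − δ_B)/(δ_A − δ_B) = (-22.22 − (-18.683))/(-38.850 − (-18.683))
f_A = -3.537 / -20.167 = 0.1754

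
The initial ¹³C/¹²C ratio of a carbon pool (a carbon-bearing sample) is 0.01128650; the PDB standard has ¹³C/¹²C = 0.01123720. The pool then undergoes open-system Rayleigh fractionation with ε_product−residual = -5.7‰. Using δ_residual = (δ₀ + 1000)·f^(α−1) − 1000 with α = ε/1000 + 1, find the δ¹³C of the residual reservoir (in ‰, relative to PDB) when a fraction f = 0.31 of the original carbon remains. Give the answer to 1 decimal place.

δ₀ = (0.01128650/0.01123720 − 1)×1000 = (1.004387 − 1)×1000 = 4.387‰
α − 1 = ε/1000 = -0.0057
f^(α−1) = 0.31^(-0.0057) = 1.006698
δ_res = (4.387 + 1000) × 1.006698 − 1000 = 1011.115 − 1000 = 11.11‰

11.1‰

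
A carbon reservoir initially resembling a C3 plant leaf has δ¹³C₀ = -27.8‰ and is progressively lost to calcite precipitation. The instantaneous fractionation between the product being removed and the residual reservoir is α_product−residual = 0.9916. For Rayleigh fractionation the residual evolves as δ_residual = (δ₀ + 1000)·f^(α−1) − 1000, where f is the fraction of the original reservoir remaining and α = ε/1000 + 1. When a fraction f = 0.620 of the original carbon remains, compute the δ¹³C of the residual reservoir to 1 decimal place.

Rayleigh residual: δ_res = (δ₀ + 1000)·f^(α−1) − 1000
α − 1 = -0.00840
f^(α−1) = 0.620^(-0.00840) = 1.004024
δ_res = (-27.8 + 1000) × 1.004024 − 1000 = 976.112 − 1000 = -23.89‰

-23.9‰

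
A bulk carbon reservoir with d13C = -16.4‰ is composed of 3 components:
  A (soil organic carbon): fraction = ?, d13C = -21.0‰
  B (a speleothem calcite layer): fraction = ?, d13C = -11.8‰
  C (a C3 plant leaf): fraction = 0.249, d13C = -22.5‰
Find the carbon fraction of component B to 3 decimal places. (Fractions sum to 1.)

Let f_B and f_A be the unknown fractions; fractions sum to 1 so f_B + f_A = 0.751.
Mass balance: Σ fᵢ·δᵢ = δ_bulk ⇒ f_B·(-11.8) + f_A·(-21.0) = -16.4 − (-5.603) = -10.797
Substitute f_A = 0.751 − f_B:
f_B·(-11.8 − -21.0) = -10.797 − 0.751×(-21.0) = 4.974
f_B = 4.974 / 9.2 = 0.5406

0.541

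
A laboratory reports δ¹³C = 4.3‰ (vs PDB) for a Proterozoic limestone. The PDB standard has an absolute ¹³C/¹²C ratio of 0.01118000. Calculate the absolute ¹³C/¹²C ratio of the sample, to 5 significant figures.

R_sample = R_standard × (δ¹³C/1000 + 1)
R_sample = 0.01118000 × (4.3/1000 + 1) = 0.01118000 × 1.004300
R_sample = 0.0112281

0.011228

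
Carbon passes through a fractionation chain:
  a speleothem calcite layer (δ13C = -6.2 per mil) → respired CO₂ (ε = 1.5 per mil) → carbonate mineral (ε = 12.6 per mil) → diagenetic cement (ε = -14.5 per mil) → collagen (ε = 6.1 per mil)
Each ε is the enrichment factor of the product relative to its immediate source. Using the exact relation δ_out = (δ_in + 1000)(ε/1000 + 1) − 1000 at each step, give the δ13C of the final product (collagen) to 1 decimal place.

step 1: δ = (-6.20 + 1000)·(1.5/1000 + 1) − 1000 = -4.71 per mil
step 2: δ = (-4.71 + 1000)·(12.6/1000 + 1) − 1000 = 7.83 per mil
step 3: δ = (7.83 + 1000)·(-14.5/1000 + 1) − 1000 = -6.78 per mil
step 4: δ = (-6.78 + 1000)·(6.1/1000 + 1) − 1000 = -0.72 per mil

-0.7 per mil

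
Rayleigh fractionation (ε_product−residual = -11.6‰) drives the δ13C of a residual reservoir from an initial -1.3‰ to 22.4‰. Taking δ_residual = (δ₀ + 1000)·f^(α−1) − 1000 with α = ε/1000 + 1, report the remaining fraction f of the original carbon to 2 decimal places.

0.13

α − 1 = ε/1000 = -0.0116
(δ_res + 1000)/(δ₀ + 1000) = (22.4 + 1000)/(-1.3 + 1000) = 1022.4/998.7 = 1.023731
f = 1.023731^(1/-0.0116) = exp(ln(1.023731)/-0.0116) = exp(0.02345/-0.0116)
f = exp(-2.0219) = 0.1324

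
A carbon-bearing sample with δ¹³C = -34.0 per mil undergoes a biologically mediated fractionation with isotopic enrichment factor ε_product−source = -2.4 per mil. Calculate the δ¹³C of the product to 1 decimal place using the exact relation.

Exactly, δ_product = (δ_source + 1000)·(ε/1000 + 1) − 1000.
δ_product = (-34.0 + 1000) × (-2.4/1000 + 1) − 1000
δ_product = -36.32 per mil

-36.3 per mil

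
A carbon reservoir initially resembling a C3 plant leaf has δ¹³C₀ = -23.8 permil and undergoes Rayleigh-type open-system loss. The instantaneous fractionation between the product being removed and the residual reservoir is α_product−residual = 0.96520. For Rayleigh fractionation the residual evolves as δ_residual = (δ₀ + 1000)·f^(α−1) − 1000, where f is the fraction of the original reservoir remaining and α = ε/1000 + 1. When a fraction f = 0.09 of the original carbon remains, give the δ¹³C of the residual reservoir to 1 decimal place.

Rayleigh residual: δ_res = (δ₀ + 1000)·f^(α−1) − 1000
α − 1 = -0.03480
f^(α−1) = 0.09^(-0.03480) = 1.087408
δ_res = (-23.8 + 1000) × 1.087408 − 1000 = 1061.527 − 1000 = 61.53 permil

61.5 permil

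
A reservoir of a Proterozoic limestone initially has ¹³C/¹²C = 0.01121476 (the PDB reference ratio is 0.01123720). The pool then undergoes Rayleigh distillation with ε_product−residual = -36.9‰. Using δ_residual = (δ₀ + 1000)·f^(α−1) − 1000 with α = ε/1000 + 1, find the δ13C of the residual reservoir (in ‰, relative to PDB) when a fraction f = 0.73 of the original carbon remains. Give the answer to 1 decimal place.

δ₀ = (0.01121476/0.01123720 − 1)×1000 = (0.998003 − 1)×1000 = -1.997‰
α − 1 = ε/1000 = -0.0369
f^(α−1) = 0.73^(-0.0369) = 1.011681
δ_res = (-1.997 + 1000) × 1.011681 − 1000 = 1009.660 − 1000 = 9.66‰

9.7‰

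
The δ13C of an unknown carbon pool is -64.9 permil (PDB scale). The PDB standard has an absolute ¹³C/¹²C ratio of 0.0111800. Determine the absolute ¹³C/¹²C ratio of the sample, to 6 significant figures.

0.0104544

R_sample = R_standard × (δ13C/1000 + 1)
R_sample = 0.0111800 × (-64.9/1000 + 1) = 0.0111800 × 0.935100
R_sample = 0.0104544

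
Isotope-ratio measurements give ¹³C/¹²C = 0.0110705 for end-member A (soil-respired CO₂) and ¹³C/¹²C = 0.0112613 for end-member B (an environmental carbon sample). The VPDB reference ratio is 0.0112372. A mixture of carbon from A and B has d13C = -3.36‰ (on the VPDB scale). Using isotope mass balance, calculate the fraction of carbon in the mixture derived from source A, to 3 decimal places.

0.324

δ_A = (0.0110705/0.0112372 − 1)×1000 = (0.985165 − 1)×1000 = -14.835‰
δ_B = (0.0112613/0.0112372 − 1)×1000 = (1.002145 − 1)×1000 = 2.145‰
f_A = (δ_mix − δ_B)/(δ_A − δ_B) = (-3.36 − (2.145))/(-14.835 − (2.145))
f_A = -5.505 / -16.979 = 0.3242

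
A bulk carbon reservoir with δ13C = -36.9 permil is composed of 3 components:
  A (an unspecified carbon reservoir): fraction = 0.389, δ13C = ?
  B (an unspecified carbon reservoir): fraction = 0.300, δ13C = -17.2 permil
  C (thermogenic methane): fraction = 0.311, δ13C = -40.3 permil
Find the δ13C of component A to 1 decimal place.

-49.4 permil

Isotope mass balance: δ_bulk = Σ fᵢ·δᵢ.
-36.9 = 0.389×δ_A + 0.300×(-17.2) + 0.311×(-40.3)
0.389·δ_A = -36.9 − (-17.693) = -19.207
δ_A = -19.207 / 0.389 = -49.37 permil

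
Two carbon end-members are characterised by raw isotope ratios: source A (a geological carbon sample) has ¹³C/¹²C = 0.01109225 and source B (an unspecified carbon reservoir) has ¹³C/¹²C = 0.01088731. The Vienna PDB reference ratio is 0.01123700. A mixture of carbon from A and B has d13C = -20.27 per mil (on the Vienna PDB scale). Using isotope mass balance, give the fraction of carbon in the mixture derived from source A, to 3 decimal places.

0.595

δ_A = (0.01109225/0.01123700 − 1)×1000 = (0.987118 − 1)×1000 = -12.882 per mil
δ_B = (0.01088731/0.01123700 − 1)×1000 = (0.968880 − 1)×1000 = -31.120 per mil
f_A = (δ_mix − δ_B)/(δ_A − δ_B) = (-20.27 − (-31.120))/(-12.882 − (-31.120))
f_A = 10.850 / 18.238 = 0.5949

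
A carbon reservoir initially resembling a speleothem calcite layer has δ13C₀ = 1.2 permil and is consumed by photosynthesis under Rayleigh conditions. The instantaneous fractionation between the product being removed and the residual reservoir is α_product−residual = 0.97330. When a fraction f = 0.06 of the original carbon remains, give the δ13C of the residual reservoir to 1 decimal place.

Rayleigh residual: δ_res = (δ₀ + 1000)·f^(α−1) − 1000
α − 1 = -0.02670
f^(α−1) = 0.06^(-0.02670) = 1.078011
δ_res = (1.2 + 1000) × 1.078011 − 1000 = 1079.305 − 1000 = 79.31 permil

79.3 permil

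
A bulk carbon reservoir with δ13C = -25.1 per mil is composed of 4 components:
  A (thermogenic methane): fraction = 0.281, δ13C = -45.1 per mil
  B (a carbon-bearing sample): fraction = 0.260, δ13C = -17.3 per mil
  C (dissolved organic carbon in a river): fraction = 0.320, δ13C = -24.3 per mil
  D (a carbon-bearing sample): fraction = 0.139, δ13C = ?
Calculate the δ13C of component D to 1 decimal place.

Isotope mass balance: δ_bulk = Σ fᵢ·δᵢ.
-25.1 = 0.281×(-45.1) + 0.260×(-17.3) + 0.320×(-24.3) + 0.139×δ_D
0.139·δ_D = -25.1 − (-24.947) = -0.153
δ_D = -0.153 / 0.139 = -1.10 per mil

-1.1 per mil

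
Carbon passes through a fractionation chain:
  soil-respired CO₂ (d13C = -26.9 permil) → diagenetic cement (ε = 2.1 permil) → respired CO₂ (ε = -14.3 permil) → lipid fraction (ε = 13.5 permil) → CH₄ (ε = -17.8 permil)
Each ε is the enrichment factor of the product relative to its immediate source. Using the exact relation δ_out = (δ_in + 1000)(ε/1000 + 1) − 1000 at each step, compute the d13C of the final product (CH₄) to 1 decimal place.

step 1: δ = (-26.90 + 1000)·(2.1/1000 + 1) − 1000 = -24.86 permil
step 2: δ = (-24.86 + 1000)·(-14.3/1000 + 1) − 1000 = -38.80 permil
step 3: δ = (-38.80 + 1000)·(13.5/1000 + 1) − 1000 = -25.82 permil
step 4: δ = (-25.82 + 1000)·(-17.8/1000 + 1) − 1000 = -43.17 permil

-43.2 permil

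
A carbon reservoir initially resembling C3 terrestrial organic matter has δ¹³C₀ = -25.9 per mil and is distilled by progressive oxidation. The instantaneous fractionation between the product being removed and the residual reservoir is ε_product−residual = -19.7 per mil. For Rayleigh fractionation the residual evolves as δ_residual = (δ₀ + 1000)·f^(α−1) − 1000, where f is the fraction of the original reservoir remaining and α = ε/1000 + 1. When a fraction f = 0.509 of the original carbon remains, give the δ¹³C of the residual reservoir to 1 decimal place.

Rayleigh residual: δ_res = (δ₀ + 1000)·f^(α−1) − 1000
α = ε/1000 + 1 = 0.98030, so α − 1 = -0.01970
f^(α−1) = 0.509^(-0.01970) = 1.013392
δ_res = (-25.9 + 1000) × 1.013392 − 1000 = 987.146 − 1000 = -12.85 per mil

-12.9 per mil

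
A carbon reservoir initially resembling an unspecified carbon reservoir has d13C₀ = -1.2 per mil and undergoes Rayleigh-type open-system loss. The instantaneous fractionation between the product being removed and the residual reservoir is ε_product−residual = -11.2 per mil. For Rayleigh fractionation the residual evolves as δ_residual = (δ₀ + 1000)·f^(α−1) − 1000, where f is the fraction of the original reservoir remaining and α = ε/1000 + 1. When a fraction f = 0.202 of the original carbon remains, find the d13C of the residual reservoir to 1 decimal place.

16.9 per mil

Rayleigh residual: δ_res = (δ₀ + 1000)·f^(α−1) − 1000
α = ε/1000 + 1 = 0.98880, so α − 1 = -0.01120
f^(α−1) = 0.202^(-0.01120) = 1.018076
δ_res = (-1.2 + 1000) × 1.018076 − 1000 = 1016.854 − 1000 = 16.85 per mil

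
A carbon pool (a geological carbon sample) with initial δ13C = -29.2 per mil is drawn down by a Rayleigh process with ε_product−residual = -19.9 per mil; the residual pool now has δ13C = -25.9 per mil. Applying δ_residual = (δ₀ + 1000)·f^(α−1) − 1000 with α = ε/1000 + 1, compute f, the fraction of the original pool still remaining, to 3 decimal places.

0.843

α − 1 = ε/1000 = -0.0199
(δ_res + 1000)/(δ₀ + 1000) = (-25.9 + 1000)/(-29.2 + 1000) = 974.1/970.8 = 1.003399
f = 1.003399^(1/-0.0199) = exp(ln(1.003399)/-0.0199) = exp(0.00339/-0.0199)
f = exp(-0.1705) = 0.8432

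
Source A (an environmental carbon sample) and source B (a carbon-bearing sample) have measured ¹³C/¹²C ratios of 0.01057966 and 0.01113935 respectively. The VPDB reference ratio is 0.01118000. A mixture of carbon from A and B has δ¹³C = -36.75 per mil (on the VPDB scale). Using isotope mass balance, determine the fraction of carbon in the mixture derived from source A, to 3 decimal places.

0.661

δ_A = (0.01057966/0.01118000 − 1)×1000 = (0.946302 − 1)×1000 = -53.698 per mil
δ_B = (0.01113935/0.01118000 − 1)×1000 = (0.996364 − 1)×1000 = -3.636 per mil
f_A = (δ_mix − δ_B)/(δ_A − δ_B) = (-36.75 − (-3.636))/(-53.698 − (-3.636))
f_A = -33.114 / -50.062 = 0.6615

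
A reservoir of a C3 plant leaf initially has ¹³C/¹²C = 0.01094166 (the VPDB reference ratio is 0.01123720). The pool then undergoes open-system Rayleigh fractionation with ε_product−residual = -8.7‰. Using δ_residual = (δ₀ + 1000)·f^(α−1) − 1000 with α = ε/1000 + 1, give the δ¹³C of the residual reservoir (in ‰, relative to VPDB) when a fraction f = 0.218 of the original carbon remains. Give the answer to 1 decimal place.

-13.3‰

δ₀ = (0.01094166/0.01123720 − 1)×1000 = (0.973700 − 1)×1000 = -26.300‰
α − 1 = ε/1000 = -0.0087
f^(α−1) = 0.218^(-0.0087) = 1.013341
δ_res = (-26.300 + 1000) × 1.013341 − 1000 = 986.690 − 1000 = -13.31‰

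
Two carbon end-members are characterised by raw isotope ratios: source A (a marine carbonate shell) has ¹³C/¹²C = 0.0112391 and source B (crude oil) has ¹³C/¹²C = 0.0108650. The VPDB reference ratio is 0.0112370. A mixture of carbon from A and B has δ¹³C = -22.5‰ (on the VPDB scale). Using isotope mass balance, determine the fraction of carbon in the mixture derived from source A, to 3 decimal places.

δ_A = (0.0112391/0.0112370 − 1)×1000 = (1.000187 − 1)×1000 = 0.187‰
δ_B = (0.0108650/0.0112370 − 1)×1000 = (0.966895 − 1)×1000 = -33.105‰
f_A = (δ_mix − δ_B)/(δ_A − δ_B) = (-22.5 − (-33.105))/(0.187 − (-33.105))
f_A = 10.605 / 33.292 = 0.3185

0.319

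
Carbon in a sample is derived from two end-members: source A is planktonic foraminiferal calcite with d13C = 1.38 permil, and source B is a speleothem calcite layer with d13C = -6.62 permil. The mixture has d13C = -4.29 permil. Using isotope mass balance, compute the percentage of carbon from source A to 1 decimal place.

29.1%

δ_mix = f_A·δ_A + (1 − f_A)·δ_B  ⇒  f_A = (δ_mix − δ_B)/(δ_A − δ_B)
f_A = (-4.29 − (-6.62)) / (1.38 − (-6.62))
f_A = 2.33 / 8.00 = 0.2913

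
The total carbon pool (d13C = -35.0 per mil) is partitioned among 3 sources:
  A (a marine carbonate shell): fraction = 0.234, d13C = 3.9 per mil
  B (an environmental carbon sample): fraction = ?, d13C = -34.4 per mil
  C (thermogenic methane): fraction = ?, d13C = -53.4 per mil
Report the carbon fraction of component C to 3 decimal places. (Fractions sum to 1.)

Let f_C and f_B be the unknown fractions; fractions sum to 1 so f_C + f_B = 0.766.
Mass balance: Σ fᵢ·δᵢ = δ_bulk ⇒ f_C·(-53.4) + f_B·(-34.4) = -35.0 − (0.913) = -35.913
Substitute f_B = 0.766 − f_C:
f_C·(-53.4 − -34.4) = -35.913 − 0.766×(-34.4) = -9.562
f_C = -9.562 / -19.0 = 0.5033

0.503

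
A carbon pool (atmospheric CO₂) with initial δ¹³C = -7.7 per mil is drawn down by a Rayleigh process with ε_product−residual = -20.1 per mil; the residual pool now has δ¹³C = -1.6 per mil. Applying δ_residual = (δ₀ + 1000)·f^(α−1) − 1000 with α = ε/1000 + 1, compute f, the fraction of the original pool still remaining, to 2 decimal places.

α − 1 = ε/1000 = -0.0201
(δ_res + 1000)/(δ₀ + 1000) = (-1.6 + 1000)/(-7.7 + 1000) = 998.4/992.3 = 1.006147
f = 1.006147^(1/-0.0201) = exp(ln(1.006147)/-0.0201) = exp(0.00613/-0.0201)
f = exp(-0.3049) = 0.7372

0.74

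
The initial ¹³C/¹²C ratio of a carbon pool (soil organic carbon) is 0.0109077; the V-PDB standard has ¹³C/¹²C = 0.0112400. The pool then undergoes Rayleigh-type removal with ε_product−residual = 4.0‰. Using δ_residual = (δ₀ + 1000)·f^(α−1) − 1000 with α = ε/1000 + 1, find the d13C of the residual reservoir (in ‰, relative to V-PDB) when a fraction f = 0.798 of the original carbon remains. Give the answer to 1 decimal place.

-30.4‰

δ₀ = (0.0109077/0.0112400 − 1)×1000 = (0.970436 − 1)×1000 = -29.564‰
α − 1 = ε/1000 = 0.0040
f^(α−1) = 0.798^(0.0040) = 0.999098
δ_res = (-29.564 + 1000) × 0.999098 − 1000 = 969.560 − 1000 = -30.44‰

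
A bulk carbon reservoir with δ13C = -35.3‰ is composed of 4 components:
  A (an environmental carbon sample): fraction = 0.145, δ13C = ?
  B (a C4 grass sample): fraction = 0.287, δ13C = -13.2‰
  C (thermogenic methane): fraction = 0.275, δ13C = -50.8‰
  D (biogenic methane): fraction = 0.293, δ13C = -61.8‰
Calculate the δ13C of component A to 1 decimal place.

Isotope mass balance: δ_bulk = Σ fᵢ·δᵢ.
-35.3 = 0.145×δ_A + 0.287×(-13.2) + 0.275×(-50.8) + 0.293×(-61.8)
0.145·δ_A = -35.3 − (-35.866) = 0.566
δ_A = 0.566 / 0.145 = 3.90‰

3.9‰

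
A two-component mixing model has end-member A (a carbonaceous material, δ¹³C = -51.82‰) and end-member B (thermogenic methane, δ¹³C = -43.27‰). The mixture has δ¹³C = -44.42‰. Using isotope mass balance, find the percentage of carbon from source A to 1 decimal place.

13.5%

δ_mix = f_A·δ_A + (1 − f_A)·δ_B  ⇒  f_A = (δ_mix − δ_B)/(δ_A − δ_B)
f_A = (-44.42 − (-43.27)) / (-51.82 − (-43.27))
f_A = -1.15 / -8.55 = 0.1345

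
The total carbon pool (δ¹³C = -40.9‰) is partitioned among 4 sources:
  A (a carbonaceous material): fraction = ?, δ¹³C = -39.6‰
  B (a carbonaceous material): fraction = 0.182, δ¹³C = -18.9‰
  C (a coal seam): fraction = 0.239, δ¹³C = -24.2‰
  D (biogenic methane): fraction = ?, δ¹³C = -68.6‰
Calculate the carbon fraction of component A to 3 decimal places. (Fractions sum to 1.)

Let f_A and f_D be the unknown fractions; fractions sum to 1 so f_A + f_D = 0.579.
Mass balance: Σ fᵢ·δᵢ = δ_bulk ⇒ f_A·(-39.6) + f_D·(-68.6) = -40.9 − (-9.224) = -31.676
Substitute f_D = 0.579 − f_A:
f_A·(-39.6 − -68.6) = -31.676 − 0.579×(-68.6) = 8.043
f_A = 8.043 / 29.0 = 0.2773

0.277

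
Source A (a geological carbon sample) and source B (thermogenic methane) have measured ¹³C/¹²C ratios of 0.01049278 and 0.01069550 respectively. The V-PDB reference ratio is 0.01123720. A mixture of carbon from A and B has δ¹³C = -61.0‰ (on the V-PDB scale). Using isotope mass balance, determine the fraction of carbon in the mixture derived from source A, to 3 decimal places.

0.709

δ_A = (0.01049278/0.01123720 − 1)×1000 = (0.933754 − 1)×1000 = -66.246‰
δ_B = (0.01069550/0.01123720 − 1)×1000 = (0.951794 − 1)×1000 = -48.206‰
f_A = (δ_mix − δ_B)/(δ_A − δ_B) = (-61.0 − (-48.206))/(-66.246 − (-48.206))
f_A = -12.794 / -18.040 = 0.7092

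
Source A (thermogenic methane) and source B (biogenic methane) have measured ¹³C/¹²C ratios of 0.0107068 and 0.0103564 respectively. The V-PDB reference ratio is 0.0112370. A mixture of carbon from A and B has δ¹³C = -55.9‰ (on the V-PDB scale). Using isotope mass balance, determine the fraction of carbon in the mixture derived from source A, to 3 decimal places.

0.720

δ_A = (0.0107068/0.0112370 − 1)×1000 = (0.952817 − 1)×1000 = -47.183‰
δ_B = (0.0103564/0.0112370 − 1)×1000 = (0.921634 − 1)×1000 = -78.366‰
f_A = (δ_mix − δ_B)/(δ_A − δ_B) = (-55.9 − (-78.366))/(-47.183 − (-78.366))
f_A = 22.466 / 31.183 = 0.7205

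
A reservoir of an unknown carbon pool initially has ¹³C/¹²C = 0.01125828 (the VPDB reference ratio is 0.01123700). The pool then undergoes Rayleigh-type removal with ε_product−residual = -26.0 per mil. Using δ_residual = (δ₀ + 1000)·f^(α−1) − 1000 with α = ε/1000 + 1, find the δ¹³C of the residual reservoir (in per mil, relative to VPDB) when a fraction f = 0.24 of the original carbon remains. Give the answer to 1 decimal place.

39.8 per mil

δ₀ = (0.01125828/0.01123700 − 1)×1000 = (1.001894 − 1)×1000 = 1.894 per mil
α − 1 = ε/1000 = -0.0260
f^(α−1) = 0.24^(-0.0260) = 1.037802
δ_res = (1.894 + 1000) × 1.037802 − 1000 = 1039.767 − 1000 = 39.77 per mil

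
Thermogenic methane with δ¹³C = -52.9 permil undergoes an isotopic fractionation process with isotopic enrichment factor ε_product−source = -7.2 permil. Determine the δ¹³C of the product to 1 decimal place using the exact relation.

-59.7 permil

Exactly, δ_product = (δ_source + 1000)·(ε/1000 + 1) − 1000.
δ_product = (-52.9 + 1000) × (-7.2/1000 + 1) − 1000
δ_product = -59.72 permil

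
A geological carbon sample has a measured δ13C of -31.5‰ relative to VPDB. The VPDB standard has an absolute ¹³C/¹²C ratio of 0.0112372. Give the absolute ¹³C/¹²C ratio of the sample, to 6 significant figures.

0.0108832

R_sample = R_standard × (δ13C/1000 + 1)
R_sample = 0.0112372 × (-31.5/1000 + 1) = 0.0112372 × 0.968500
R_sample = 0.0108832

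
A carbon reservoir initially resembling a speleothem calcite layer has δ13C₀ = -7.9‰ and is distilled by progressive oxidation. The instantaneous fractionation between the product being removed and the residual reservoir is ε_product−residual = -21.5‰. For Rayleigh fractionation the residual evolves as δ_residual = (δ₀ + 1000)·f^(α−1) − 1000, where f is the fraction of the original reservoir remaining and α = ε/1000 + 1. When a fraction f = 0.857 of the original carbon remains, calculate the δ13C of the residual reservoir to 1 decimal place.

Rayleigh residual: δ_res = (δ₀ + 1000)·f^(α−1) − 1000
α = ε/1000 + 1 = 0.97850, so α − 1 = -0.02150
f^(α−1) = 0.857^(-0.02150) = 1.003323
δ_res = (-7.9 + 1000) × 1.003323 − 1000 = 995.397 − 1000 = -4.60‰

-4.6‰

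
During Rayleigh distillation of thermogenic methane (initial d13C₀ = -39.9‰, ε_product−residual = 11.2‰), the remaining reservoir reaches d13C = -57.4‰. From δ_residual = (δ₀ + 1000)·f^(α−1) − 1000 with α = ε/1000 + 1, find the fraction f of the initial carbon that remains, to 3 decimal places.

α − 1 = ε/1000 = 0.0112
(δ_res + 1000)/(δ₀ + 1000) = (-57.4 + 1000)/(-39.9 + 1000) = 942.6/960.1 = 0.981773
f = 0.981773^(1/0.0112) = exp(ln(0.981773)/0.0112) = exp(-0.01840/0.0112)
f = exp(-1.6424) = 0.1935

0.194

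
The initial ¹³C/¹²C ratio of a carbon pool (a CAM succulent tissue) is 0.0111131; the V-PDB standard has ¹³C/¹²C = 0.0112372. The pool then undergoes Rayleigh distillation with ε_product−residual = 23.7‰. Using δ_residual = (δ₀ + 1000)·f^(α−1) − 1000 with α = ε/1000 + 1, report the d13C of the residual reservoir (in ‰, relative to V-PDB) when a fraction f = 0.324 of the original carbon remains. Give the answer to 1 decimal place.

-37.1‰

δ₀ = (0.0111131/0.0112372 − 1)×1000 = (0.988956 − 1)×1000 = -11.044‰
α − 1 = ε/1000 = 0.0237
f^(α−1) = 0.324^(0.0237) = 0.973643
δ_res = (-11.044 + 1000) × 0.973643 − 1000 = 962.891 − 1000 = -37.11‰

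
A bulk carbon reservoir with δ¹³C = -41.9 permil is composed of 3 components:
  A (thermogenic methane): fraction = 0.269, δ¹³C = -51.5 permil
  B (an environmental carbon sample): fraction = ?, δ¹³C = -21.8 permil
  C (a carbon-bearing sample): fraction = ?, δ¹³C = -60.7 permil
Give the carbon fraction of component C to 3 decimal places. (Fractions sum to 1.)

0.311

Let f_C and f_B be the unknown fractions; fractions sum to 1 so f_C + f_B = 0.731.
Mass balance: Σ fᵢ·δᵢ = δ_bulk ⇒ f_C·(-60.7) + f_B·(-21.8) = -41.9 − (-13.854) = -28.046
Substitute f_B = 0.731 − f_C:
f_C·(-60.7 − -21.8) = -28.046 − 0.731×(-21.8) = -12.111
f_C = -12.111 / -38.9 = 0.3113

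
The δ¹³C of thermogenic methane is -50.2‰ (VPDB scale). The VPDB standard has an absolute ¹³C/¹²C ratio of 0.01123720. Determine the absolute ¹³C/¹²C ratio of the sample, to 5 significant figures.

R_sample = R_standard × (δ¹³C/1000 + 1)
R_sample = 0.01123720 × (-50.2/1000 + 1) = 0.01123720 × 0.949800
R_sample = 0.0106731

0.010673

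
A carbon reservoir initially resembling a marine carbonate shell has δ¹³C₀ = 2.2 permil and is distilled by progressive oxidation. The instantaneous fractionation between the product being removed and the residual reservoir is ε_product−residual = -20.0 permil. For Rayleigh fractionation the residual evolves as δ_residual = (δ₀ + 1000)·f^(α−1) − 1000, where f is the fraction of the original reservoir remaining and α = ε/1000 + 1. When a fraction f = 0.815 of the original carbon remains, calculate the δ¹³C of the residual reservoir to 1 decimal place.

Rayleigh residual: δ_res = (δ₀ + 1000)·f^(α−1) − 1000
α = ε/1000 + 1 = 0.98000, so α − 1 = -0.02000
f^(α−1) = 0.815^(-0.02000) = 1.004100
δ_res = (2.2 + 1000) × 1.004100 − 1000 = 1006.309 − 1000 = 6.31 permil

6.3 permil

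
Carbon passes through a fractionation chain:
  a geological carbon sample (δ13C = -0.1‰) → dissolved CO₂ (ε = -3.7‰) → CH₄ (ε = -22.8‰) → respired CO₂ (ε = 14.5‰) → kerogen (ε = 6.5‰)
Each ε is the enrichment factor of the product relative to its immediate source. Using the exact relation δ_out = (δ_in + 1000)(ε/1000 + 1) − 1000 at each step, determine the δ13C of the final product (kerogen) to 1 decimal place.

-6.0‰

step 1: δ = (-0.10 + 1000)·(-3.7/1000 + 1) − 1000 = -3.80‰
step 2: δ = (-3.80 + 1000)·(-22.8/1000 + 1) − 1000 = -26.51‰
step 3: δ = (-26.51 + 1000)·(14.5/1000 + 1) − 1000 = -12.40‰
step 4: δ = (-12.40 + 1000)·(6.5/1000 + 1) − 1000 = -5.98‰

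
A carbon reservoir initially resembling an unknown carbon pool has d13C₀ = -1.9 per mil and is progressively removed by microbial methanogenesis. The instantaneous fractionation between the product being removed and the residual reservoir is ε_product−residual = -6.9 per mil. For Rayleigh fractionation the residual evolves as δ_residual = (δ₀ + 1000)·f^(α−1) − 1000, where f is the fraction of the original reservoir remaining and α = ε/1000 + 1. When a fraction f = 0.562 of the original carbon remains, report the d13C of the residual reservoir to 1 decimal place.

Rayleigh residual: δ_res = (δ₀ + 1000)·f^(α−1) − 1000
α = ε/1000 + 1 = 0.99310, so α − 1 = -0.00690
f^(α−1) = 0.562^(-0.00690) = 1.003984
δ_res = (-1.9 + 1000) × 1.003984 − 1000 = 1002.076 − 1000 = 2.08 per mil

2.1 per mil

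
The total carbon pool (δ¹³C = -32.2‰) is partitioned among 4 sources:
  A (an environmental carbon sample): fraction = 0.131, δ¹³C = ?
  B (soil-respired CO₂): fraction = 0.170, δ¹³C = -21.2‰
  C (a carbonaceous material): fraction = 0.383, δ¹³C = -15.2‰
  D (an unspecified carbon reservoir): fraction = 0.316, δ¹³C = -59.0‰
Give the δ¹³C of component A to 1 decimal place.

-31.5‰

Isotope mass balance: δ_bulk = Σ fᵢ·δᵢ.
-32.2 = 0.131×δ_A + 0.170×(-21.2) + 0.383×(-15.2) + 0.316×(-59.0)
0.131·δ_A = -32.2 − (-28.070) = -4.130
δ_A = -4.130 / 0.131 = -31.53‰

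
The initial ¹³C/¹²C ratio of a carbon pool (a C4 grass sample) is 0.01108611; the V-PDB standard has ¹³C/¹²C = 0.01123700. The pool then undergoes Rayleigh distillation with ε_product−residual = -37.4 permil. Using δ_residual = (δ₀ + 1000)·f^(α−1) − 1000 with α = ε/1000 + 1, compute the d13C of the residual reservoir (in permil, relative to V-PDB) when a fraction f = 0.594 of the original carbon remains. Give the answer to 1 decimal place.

δ₀ = (0.01108611/0.01123700 − 1)×1000 = (0.986572 − 1)×1000 = -13.428 permil
α − 1 = ε/1000 = -0.0374
f^(α−1) = 0.594^(-0.0374) = 1.019672
δ_res = (-13.428 + 1000) × 1.019672 − 1000 = 1005.980 − 1000 = 5.98 permil

6.0 permil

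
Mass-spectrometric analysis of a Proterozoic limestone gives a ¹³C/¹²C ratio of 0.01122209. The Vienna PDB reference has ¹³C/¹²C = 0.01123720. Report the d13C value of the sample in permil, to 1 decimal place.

-1.3 permil

d13C = (R_sample / R_standard − 1) × 1000
R_sample / R_standard = 0.01122209 / 0.01123720 = 0.998655
d13C = (0.998655 − 1) × 1000 = -1.34 permil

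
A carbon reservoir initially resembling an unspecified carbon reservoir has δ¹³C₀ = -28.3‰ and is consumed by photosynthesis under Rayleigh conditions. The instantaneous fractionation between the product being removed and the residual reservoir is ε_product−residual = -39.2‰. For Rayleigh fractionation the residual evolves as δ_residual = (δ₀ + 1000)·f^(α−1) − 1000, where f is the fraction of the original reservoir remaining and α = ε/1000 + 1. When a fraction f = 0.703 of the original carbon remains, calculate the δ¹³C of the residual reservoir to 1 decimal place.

-14.8‰

Rayleigh residual: δ_res = (δ₀ + 1000)·f^(α−1) − 1000
α = ε/1000 + 1 = 0.96080, so α − 1 = -0.03920
f^(α−1) = 0.703^(-0.03920) = 1.013910
δ_res = (-28.3 + 1000) × 1.013910 − 1000 = 985.216 − 1000 = -14.78‰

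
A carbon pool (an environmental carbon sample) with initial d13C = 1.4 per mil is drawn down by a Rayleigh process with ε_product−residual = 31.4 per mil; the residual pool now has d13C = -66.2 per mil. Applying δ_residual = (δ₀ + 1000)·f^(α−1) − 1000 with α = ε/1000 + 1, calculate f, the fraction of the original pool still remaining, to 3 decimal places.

α − 1 = ε/1000 = 0.0314
(δ_res + 1000)/(δ₀ + 1000) = (-66.2 + 1000)/(1.4 + 1000) = 933.8/1001.4 = 0.932495
f = 0.932495^(1/0.0314) = exp(ln(0.932495)/0.0314) = exp(-0.06989/0.0314)
f = exp(-2.2259) = 0.1080

0.108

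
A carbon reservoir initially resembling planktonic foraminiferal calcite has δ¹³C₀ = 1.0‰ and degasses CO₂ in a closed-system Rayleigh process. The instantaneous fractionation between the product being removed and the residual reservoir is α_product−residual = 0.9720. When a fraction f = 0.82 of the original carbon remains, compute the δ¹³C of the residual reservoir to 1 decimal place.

6.6‰

Rayleigh residual: δ_res = (δ₀ + 1000)·f^(α−1) − 1000
α − 1 = -0.02800
f^(α−1) = 0.82^(-0.02800) = 1.005572
δ_res = (1.0 + 1000) × 1.005572 − 1000 = 1006.578 − 1000 = 6.58‰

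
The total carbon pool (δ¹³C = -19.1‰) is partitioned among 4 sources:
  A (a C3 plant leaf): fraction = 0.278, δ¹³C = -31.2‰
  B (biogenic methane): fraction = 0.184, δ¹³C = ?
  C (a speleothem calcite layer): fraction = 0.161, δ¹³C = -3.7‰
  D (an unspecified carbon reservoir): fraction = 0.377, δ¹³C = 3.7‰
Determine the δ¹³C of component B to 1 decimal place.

Isotope mass balance: δ_bulk = Σ fᵢ·δᵢ.
-19.1 = 0.278×(-31.2) + 0.184×δ_B + 0.161×(-3.7) + 0.377×(3.7)
0.184·δ_B = -19.1 − (-7.874) = -11.226
δ_B = -11.226 / 0.184 = -61.01‰

-61.0‰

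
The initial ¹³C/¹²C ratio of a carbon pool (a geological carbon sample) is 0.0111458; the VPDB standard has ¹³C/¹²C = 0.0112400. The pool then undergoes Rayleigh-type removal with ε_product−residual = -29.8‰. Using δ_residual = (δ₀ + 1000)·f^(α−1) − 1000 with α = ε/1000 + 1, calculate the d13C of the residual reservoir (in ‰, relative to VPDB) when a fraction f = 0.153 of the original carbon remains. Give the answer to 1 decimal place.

48.7‰

δ₀ = (0.0111458/0.0112400 − 1)×1000 = (0.991619 − 1)×1000 = -8.381‰
α − 1 = ε/1000 = -0.0298
f^(α−1) = 0.153^(-0.0298) = 1.057539
δ_res = (-8.381 + 1000) × 1.057539 − 1000 = 1048.676 − 1000 = 48.68‰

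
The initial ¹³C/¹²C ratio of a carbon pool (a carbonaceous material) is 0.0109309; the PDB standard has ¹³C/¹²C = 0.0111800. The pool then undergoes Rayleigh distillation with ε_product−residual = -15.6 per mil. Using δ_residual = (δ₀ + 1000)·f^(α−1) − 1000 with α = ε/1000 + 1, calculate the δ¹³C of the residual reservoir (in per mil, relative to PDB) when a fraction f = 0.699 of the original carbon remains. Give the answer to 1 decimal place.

δ₀ = (0.0109309/0.0111800 − 1)×1000 = (0.977719 − 1)×1000 = -22.281 per mil
α − 1 = ε/1000 = -0.0156
f^(α−1) = 0.699^(-0.0156) = 1.005602
δ_res = (-22.281 + 1000) × 1.005602 − 1000 = 983.196 − 1000 = -16.80 per mil

-16.8 per mil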